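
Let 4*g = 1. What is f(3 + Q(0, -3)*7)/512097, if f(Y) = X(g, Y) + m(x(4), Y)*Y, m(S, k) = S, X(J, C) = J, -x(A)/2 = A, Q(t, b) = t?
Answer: -95/2048388 ≈ -4.6378e-5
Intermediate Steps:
g = ¼ (g = (¼)*1 = ¼ ≈ 0.25000)
x(A) = -2*A
f(Y) = ¼ - 8*Y (f(Y) = ¼ + (-2*4)*Y = ¼ - 8*Y)
f(3 + Q(0, -3)*7)/512097 = (¼ - 8*(3 + 0*7))/512097 = (¼ - 8*(3 + 0))*(1/512097) = (¼ - 8*3)*(1/512097) = (¼ - 24)*(1/512097) = -95/4*1/512097 = -95/2048388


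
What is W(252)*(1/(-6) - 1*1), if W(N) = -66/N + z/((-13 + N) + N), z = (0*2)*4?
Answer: 11/36 ≈ 0.30556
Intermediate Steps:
z = 0 (z = 0*4 = 0)
W(N) = -66/N (W(N) = -66/N + 0/((-13 + N) + N) = -66/N + 0/(-13 + 2*N) = -66/N + 0 = -66/N)
W(252)*(1/(-6) - 1*1) = (-66/252)*(1/(-6) - 1*1) = (-66*1/252)*(-⅙ - 1) = -11/42*(-7/6) = 11/36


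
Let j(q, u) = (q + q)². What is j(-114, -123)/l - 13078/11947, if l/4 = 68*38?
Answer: 122945/31246 ≈ 3.9347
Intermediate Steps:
j(q, u) = 4*q² (j(q, u) = (2*q)² = 4*q²)
l = 10336 (l = 4*(68*38) = 4*2584 = 10336)
j(-114, -123)/l - 13078/11947 = (4*(-114)²)/10336 - 13078/11947 = (4*12996)*(1/10336) - 13078*1/11947 = 51984*(1/10336) - 1006/919 = 171/34 - 1006/919 = 122945/31246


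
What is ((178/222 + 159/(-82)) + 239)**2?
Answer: 4687341910729/82846404 ≈ 56579.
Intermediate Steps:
((178/222 + 159/(-82)) + 239)**2 = ((178*(1/222) + 159*(-1/82)) + 239)**2 = ((89/111 - 159/82) + 239)**2 = (-10351/9102 + 239)**2 = (2165027/9102)**2 = 4687341910729/82846404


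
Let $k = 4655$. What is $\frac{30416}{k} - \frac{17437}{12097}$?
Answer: $\frac{286773117}{56311535} \approx 5.0926$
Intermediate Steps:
$\frac{30416}{k} - \frac{17437}{12097} = \frac{30416}{4655} - \frac{17437}{12097} = \frac{286773117}{56311535}$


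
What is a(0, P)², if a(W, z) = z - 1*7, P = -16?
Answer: 529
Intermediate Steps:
a(W, z) = -7 + z (a(W, z) = z - 7 = -7 + z)
a(0, P)² = (-7 - 16)² = (-23)² = 529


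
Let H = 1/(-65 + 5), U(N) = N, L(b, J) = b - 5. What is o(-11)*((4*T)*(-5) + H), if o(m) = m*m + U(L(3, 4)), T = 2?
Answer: -285719/60 ≈ -4762.0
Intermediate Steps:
L(b, J) = -5 + b
o(m) = -2 + m**2 (o(m) = m*m + (-5 + 3) = m**2 - 2 = -2 + m**2)
H = -1/60 (H = 1/(-60) = -1/60 ≈ -0.016667)
o(-11)*((4*T)*(-5) + H) = (-2 + (-11)**2)*((4*2)*(-5) - 1/60) = (-2 + 121)*(8*(-5) - 1/60) = 119*(-40 - 1/60) = 119*(-2401/60) = -285719/60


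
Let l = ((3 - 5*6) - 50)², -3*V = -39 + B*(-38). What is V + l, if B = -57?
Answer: 5220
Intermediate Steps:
V = -709 (V = -(-39 - 57*(-38))/3 = -(-39 + 2166)/3 = -⅓*2127 = -709)
l = 5929 (l = ((3 - 30) - 50)² = (-27 - 50)² = (-77)² = 5929)
V + l = -709 + 5929 = 5220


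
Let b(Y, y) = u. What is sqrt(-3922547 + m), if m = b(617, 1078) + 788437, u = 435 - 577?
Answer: 2*I*sqrt(783563) ≈ 1770.4*I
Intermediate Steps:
u = -142
b(Y, y) = -142
m = 788295 (m = -142 + 788437 = 788295)
sqrt(-3922547 + m) = sqrt(-3922547 + 788295) = sqrt(-3134252) = 2*I*sqrt(783563)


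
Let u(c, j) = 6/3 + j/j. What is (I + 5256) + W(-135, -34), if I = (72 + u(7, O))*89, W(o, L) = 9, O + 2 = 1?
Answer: 11940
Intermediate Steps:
O = -1 (O = -2 + 1 = -1)
u(c, j) = 3 (u(c, j) = 6*(1/3) + 1 = 2 + 1 = 3)
I = 6675 (I = (72 + 3)*89 = 75*89 = 6675)
(I + 5256) + W(-135, -34) = (6675 + 5256) + 9 = 11931 + 9 = 11940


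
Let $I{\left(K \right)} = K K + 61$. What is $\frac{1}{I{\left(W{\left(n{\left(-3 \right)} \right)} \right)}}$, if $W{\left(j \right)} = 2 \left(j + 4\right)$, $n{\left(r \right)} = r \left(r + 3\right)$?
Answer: $\frac{1}{125} \approx 0.008$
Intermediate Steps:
$n{\left(r \right)} = r \left(3 + r\right)$
$W{\left(j \right)} = 8 + 2 j$ ($W{\left(j \right)} = 2 \left(4 + j\right) = 8 + 2 j$)
$I{\left(K \right)} = 61 + K^{2}$ ($I{\left(K \right)} = K^{2} + 61 = 61 + K^{2}$)
$\frac{1}{I{\left(W{\left(n{\left(-3 \right)} \right)} \right)}} = \frac{1}{61 + \left(8 + 2 \left(- 3 \left(3 - 3\right)\right)\right)^{2}} = \frac{1}{61 + \left(8 + 2 \left(\left(-3\right) 0\right)\right)^{2}} = \frac{1}{61 + \left(8 + 2 \cdot 0\right)^{2}} = \frac{1}{61 + \left(8 + 0\right)^{2}} = \frac{1}{61 + 8^{2}} = \frac{1}{61 + 64} = \frac{1}{125}$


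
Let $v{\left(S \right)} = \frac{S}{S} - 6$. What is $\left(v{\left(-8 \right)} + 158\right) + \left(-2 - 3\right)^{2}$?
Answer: $178$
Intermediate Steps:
$v{\left(S \right)} = -5$ ($v{\left(S \right)} = 1 - 6 = -5$)
$\left(v{\left(-8 \right)} + 158\right) + \left(-2 - 3\right)^{2} = \left(-5 + 158\right) + \left(-2 - 3\right)^{2} = 153 + \left(-5\right)^{2} = 153 + 25 = 178$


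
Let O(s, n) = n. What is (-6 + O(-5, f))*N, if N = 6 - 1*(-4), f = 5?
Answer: -10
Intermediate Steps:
N = 10 (N = 6 + 4 = 10)
(-6 + O(-5, f))*N = (-6 + 5)*10 = -1*10 = -10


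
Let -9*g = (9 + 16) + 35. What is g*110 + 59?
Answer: -2023/3 ≈ -674.33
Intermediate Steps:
g = -20/3 (g = -((9 + 16) + 35)/9 = -(25 + 35)/9 = -⅑*60 = -20/3 ≈ -6.6667)
g*110 + 59 = -20/3*110 + 59 = -2200/3 + 59 = -2023/3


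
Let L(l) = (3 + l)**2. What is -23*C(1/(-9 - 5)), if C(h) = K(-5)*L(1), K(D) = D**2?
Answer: -9200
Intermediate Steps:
C(h) = 400 (C(h) = (-5)**2*(3 + 1)**2 = 25*4**2 = 25*16 = 400)
-23*C(1/(-9 - 5)) = -23*400 = -9200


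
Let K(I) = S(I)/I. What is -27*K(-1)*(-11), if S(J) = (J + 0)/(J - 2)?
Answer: -99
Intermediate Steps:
S(J) = J/(-2 + J)
K(I) = 1/(-2 + I) (K(I) = (I/(-2 + I))/I = 1/(-2 + I))
-27*K(-1)*(-11) = -27/(-2 - 1)*(-11) = -27/(-3)*(-11) = -27*(-⅓)*(-11) = 9*(-11) = -99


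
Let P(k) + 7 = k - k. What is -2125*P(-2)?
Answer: 14875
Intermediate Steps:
P(k) = -7 (P(k) = -7 + (k - k) = -7 + 0 = -7)
-2125*P(-2) = -2125*(-7) = 14875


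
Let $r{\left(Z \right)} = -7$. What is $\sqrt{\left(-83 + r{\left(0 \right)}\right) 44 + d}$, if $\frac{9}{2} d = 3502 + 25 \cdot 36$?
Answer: $\frac{2 i \sqrt{6709}}{3} \approx 54.606 i$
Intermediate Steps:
$d = \frac{8804}{9}$ ($d = \frac{2 \left(3502 + 25 \cdot 36\right)}{9} = \frac{2 \left(3502 + 900\right)}{9} = \frac{2}{9} \cdot 4402 = \frac{8804}{9} \approx 978.22$)
$\sqrt{\left(-83 + r{\left(0 \right)}\right) 44 + d} = \sqrt{\left(-83 - 7\right) 44 + \frac{8804}{9}} = \sqrt{\left(-90\right) 44 + \frac{8804}{9}} = \sqrt{-3960 + \frac{8804}{9}} = \sqrt{- \frac{26836}{9}} = \frac{2 i \sqrt{6709}}{3}$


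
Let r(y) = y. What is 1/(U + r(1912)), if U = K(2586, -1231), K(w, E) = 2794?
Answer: 1/4706 ≈ 0.00021249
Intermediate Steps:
U = 2794
1/(U + r(1912)) = 1/(2794 + 1912) = 1/4706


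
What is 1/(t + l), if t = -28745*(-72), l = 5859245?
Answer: 1/7928885 ≈ 1.2612e-7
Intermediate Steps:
t = 2069640
1/(t + l) = 1/(2069640 + 5859245) = 1/7928885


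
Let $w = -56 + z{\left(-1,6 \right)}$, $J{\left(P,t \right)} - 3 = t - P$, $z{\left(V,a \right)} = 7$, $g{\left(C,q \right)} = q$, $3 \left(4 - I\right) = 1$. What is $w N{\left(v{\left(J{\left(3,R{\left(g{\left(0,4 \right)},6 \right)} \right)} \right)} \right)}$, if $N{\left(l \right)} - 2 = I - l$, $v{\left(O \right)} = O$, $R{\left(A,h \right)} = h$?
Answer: $\frac{49}{3} \approx 16.333$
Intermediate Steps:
$I = \frac{11}{3}$ ($I = 4 - \frac{1}{3} = \frac{11}{3} \approx 3.6667$)
$J{\left(P,t \right)} = 3 + t - P$ ($J{\left(P,t \right)} = 3 - \left(P - t\right) = 3 + t - P$)
$w = -49$ ($w = -56 + 7 = -49$)
$N{\left(l \right)} = \frac{17}{3} - l$ ($N{\left(l \right)} = 2 - \left(- \frac{11}{3} + l\right) = \frac{17}{3} - l$)
$w N{\left(v{\left(J{\left(3,R{\left(g{\left(0,4 \right)},6 \right)} \right)} \right)} \right)} = - 49 \left(\frac{17}{3} - \left(3 + 6 - 3\right)\right) = - 49 \left(\frac{17}{3} - 6\right) = \left(-49\right) \left(- \frac{1}{3}\right) = \frac{49}{3}$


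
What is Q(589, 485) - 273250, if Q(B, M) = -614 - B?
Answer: -274453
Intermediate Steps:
Q(589, 485) - 273250 = (-614 - 1*589) - 273250 = (-614 - 589) - 273250 = -1203 - 273250 = -274453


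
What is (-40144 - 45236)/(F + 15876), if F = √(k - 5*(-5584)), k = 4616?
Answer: -691578/128579 + 4269*√166/900053 ≈ -5.3175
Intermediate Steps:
F = 14*√166 (F = √(4616 - 5*(-5584)) = √(4616 + 27920) = √32536 = 14*√166 ≈ 180.38)
(-40144 - 45236)/(F + 15876) = (-40144 - 45236)/(14*√166 + 15876) = -85380/(15876 + 14*√166)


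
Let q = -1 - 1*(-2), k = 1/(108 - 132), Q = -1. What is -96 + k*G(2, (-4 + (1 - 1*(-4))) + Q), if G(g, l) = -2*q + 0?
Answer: -1151/12 ≈ -95.917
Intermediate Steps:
k = -1/24 (k = 1/(-24) = -1/24 ≈ -0.041667)
q = 1 (q = -1 + 2 = 1)
G(g, l) = -2 (G(g, l) = -2*1 + 0 = -2 + 0 = -2)
-96 + k*G(2, (-4 + (1 - 1*(-4))) + Q) = -96 - 1/24*(-2) = -96 + 1/12 = -1151/12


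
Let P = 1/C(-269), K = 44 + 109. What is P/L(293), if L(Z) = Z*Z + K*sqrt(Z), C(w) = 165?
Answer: 293/4146507420 - 51*sqrt(293)/404975558020 ≈ 6.8506e-8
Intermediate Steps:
K = 153
P = 1/165 ≈ 0.0060606
L(Z) = Z**2 + 153*sqrt(Z) (L(Z) = Z*Z + 153*sqrt(Z) = Z**2 + 153*sqrt(Z))
P/L(293) = 1/(165*(293**2 + 153*sqrt(293))) = 1/(165*(85849 + 153*sqrt(293)))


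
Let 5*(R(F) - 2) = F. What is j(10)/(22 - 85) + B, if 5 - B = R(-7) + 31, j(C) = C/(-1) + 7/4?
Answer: -11117/420 ≈ -26.469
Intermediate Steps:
j(C) = 7/4 - C (j(C) = C*(-1) + 7*(¼) = -C + 7/4 = 7/4 - C)
R(F) = 2 + F/5
B = -133/5 (B = 5 - ((2 + (⅕)*(-7)) + 31) = 5 - ((2 - 7/5) + 31) = 5 - (⅗ + 31) = 5 - 1*158/5 = 5 - 158/5 = -133/5 ≈ -26.600)
j(10)/(22 - 85) + B = (7/4 - 1*10)/(22 - 85) - 133/5 = (7/4 - 10)/(-63) - 133/5 = -1/63*(-33/4) - 133/5 = 11/84 - 133/5 = -11117/420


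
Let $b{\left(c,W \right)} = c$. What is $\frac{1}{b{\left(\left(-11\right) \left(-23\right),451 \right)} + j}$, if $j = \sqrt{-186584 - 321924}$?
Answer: $\frac{23}{52047} - \frac{2 i \sqrt{127127}}{572517} \approx 0.00044191 - 0.0012455 i$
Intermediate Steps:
$j = 2 i \sqrt{127127}$ ($j = \sqrt{-508508} = 2 i \sqrt{127127} \approx 713.1 i$)
$\frac{1}{b{\left(\left(-11\right) \left(-23\right),451 \right)} + j} = \frac{1}{\left(-11\right) \left(-23\right) + 2 i \sqrt{127127}} = \frac{1}{253 + 2 i \sqrt{127127}}$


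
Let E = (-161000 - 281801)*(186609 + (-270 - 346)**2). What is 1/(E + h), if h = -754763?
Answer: -1/250654902828 ≈ -3.9896e-12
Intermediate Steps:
E = -250654148065 (E = -442801*(186609 + (-616)**2) = -442801*(186609 + 379456) = -442801*566065 = -250654148065)
1/(E + h) = 1/(-250654148065 - 754763) = 1/(-250654902828) = -1/250654902828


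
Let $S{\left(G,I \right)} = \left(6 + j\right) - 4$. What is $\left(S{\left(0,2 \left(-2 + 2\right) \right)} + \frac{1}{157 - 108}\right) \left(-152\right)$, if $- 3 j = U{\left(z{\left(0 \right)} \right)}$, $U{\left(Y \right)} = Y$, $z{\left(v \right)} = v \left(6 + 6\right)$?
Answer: $- \frac{15048}{49} \approx -307.1$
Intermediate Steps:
$z{\left(v \right)} = 12 v$ ($z{\left(v \right)} = v 12 = 12 v$)
$j = 0$ ($j = - \frac{12 \cdot 0}{3} = \left(- \frac{1}{3}\right) 0 = 0$)
$S{\left(G,I \right)} = 2$ ($S{\left(G,I \right)} = \left(6 + 0\right) - 4 = 6 - 4 = 2$)
$\left(S{\left(0,2 \left(-2 + 2\right) \right)} + \frac{1}{157 - 108}\right) \left(-152\right) = \left(2 + \frac{1}{157 - 108}\right) \left(-152\right) = \left(2 + \frac{1}{49}\right) \left(-152\right) = \frac{99}{49} \left(-152\right) = - \frac{15048}{49}$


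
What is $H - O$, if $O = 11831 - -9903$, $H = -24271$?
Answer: $-46005$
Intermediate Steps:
$O = 21734$ ($O = 11831 + 9903 = 21734$)
$H - O = -24271 - 21734 = -46005$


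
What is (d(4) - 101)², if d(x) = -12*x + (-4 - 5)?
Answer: 24964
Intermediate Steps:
d(x) = -9 - 12*x (d(x) = -12*x - 9 = -9 - 12*x)
(d(4) - 101)² = ((-9 - 12*4) - 101)² = ((-9 - 48) - 101)² = (-57 - 101)² = (-158)² = 24964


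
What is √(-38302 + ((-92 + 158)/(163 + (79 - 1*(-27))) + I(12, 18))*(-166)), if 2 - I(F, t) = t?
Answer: I*√2582327370/269 ≈ 188.91*I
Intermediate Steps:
I(F, t) = 2 - t
√(-38302 + ((-92 + 158)/(163 + (79 - 1*(-27))) + I(12, 18))*(-166)) = √(-38302 + ((-92 + 158)/(163 + (79 - 1*(-27))) + (2 - 1*18))*(-166)) = √(-38302 + (66/(163 + (79 + 27)) + (2 - 18))*(-166)) = √(-38302 + (66/(163 + 106) - 16)*(-166)) = √(-38302 + (66/269 - 16)*(-166)) = √(-38302 - 4238/269*(-166)) = √(-38302 + 703508/269) = √(-9599730/269) = I*√2582327370/269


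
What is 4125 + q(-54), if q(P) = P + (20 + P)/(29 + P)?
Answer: 101809/25 ≈ 4072.4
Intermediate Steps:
q(P) = P + (20 + P)/(29 + P)
4125 + q(-54) = 4125 + (20 + (-54)² + 30*(-54))/(29 - 54) = 4125 + (20 + 2916 - 1620)/(-25) = 4125 - 1/25*1316 = 4125 - 1316/25 = 101809/25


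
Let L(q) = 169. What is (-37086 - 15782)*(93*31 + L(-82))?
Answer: -161353136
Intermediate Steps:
(-37086 - 15782)*(93*31 + L(-82)) = (-37086 - 15782)*(93*31 + 169) = -52868*(2883 + 169) = -52868*3052 = -161353136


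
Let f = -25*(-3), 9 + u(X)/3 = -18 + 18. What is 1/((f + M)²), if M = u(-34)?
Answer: 1/2304 ≈ 0.00043403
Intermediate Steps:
u(X) = -27 (u(X) = -27 + 3*(-18 + 18) = -27 + 3*0 = -27 + 0 = -27)
M = -27
f = 75
1/((f + M)²) = 1/((75 - 27)²) = 1/(48²) = 1/2304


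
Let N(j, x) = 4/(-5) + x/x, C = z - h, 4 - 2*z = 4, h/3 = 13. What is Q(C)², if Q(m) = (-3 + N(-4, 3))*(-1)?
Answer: 196/25 ≈ 7.8400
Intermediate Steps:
h = 39 (h = 3*13 = 39)
z = 0 (z = 2 - ½*4 = 2 - 2 = 0)
C = -39 (C = 0 - 1*39 = 0 - 39 = -39)
N(j, x) = ⅕ (N(j, x) = 4*(-⅕) + 1 = -⅘ + 1 = ⅕)
Q(m) = 14/5 (Q(m) = (-3 + ⅕)*(-1) = -14/5*(-1) = 14/5)
Q(C)² = (14/5)² = 196/25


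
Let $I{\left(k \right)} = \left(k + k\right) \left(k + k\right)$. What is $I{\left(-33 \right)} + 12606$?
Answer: $16962$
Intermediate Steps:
$I{\left(k \right)} = 4 k^{2}$ ($I{\left(k \right)} = 2 k 2 k = 4 k^{2}$)
$I{\left(-33 \right)} + 12606 = 4 \left(-33\right)^{2} + 12606 = 4 \cdot 1089 + 12606 = 4356 + 12606 = 16962$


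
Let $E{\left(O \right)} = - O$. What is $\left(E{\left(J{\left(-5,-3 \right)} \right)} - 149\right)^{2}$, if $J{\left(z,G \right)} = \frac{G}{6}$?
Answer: $\frac{88209}{4} \approx 22052.0$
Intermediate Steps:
$J{\left(z,G \right)} = \frac{G}{6}$ ($J{\left(z,G \right)} = G \frac{1}{6} = \frac{G}{6}$)
$\left(E{\left(J{\left(-5,-3 \right)} \right)} - 149\right)^{2} = \left(- \frac{-3}{6} - 149\right)^{2} = \left(\left(-1\right) \left(- \frac{1}{2}\right) - 149\right)^{2} = \left(\frac{1}{2} - 149\right)^{2} = \left(- \frac{297}{2}\right)^{2} = \frac{88209}{4}$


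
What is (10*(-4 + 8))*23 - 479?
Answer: 441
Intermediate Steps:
(10*(-4 + 8))*23 - 479 = (10*4)*23 - 479 = 40*23 - 479 = 920 - 479 = 441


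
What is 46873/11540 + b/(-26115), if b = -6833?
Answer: 260588243/60273420 ≈ 4.3234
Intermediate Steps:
46873/11540 + b/(-26115) = 46873/11540 - 6833/(-26115) = 46873*(1/11540) - 6833*(-1/26115) = 46873/11540 + 6833/26115 = 260588243/60273420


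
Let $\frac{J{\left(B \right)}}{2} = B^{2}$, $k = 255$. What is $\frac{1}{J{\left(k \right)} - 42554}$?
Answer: $\frac{1}{87496} \approx 1.1429 \cdot 10^{-5}$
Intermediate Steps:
$J{\left(B \right)} = 2 B^{2}$
$\frac{1}{J{\left(k \right)} - 42554} = \frac{1}{2 \cdot 255^{2} - 42554} = \frac{1}{2 \cdot 65025 - 42554} = \frac{1}{130050 - 42554} = \frac{1}{87496}$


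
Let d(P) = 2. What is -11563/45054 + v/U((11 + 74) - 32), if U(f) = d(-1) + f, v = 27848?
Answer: 1254027827/2477970 ≈ 506.07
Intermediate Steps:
U(f) = 2 + f
-11563/45054 + v/U((11 + 74) - 32) = -11563/45054 + 27848/(2 + ((11 + 74) - 32)) = -11563*1/45054 + 27848/(2 + (85 - 32)) = -11563/45054 + 27848/(2 + 53) = -11563/45054 + 27848/55 = 1254027827/2477970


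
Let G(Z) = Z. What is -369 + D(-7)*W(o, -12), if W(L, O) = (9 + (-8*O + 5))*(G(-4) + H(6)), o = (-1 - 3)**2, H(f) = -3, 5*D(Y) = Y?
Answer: 709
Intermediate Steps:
D(Y) = Y/5
o = 16 (o = (-4)**2 = 16)
W(L, O) = -98 + 56*O (W(L, O) = (9 + (-8*O + 5))*(-4 - 3) = (9 + (5 - 8*O))*(-7) = (14 - 8*O)*(-7) = -98 + 56*O)
-369 + D(-7)*W(o, -12) = -369 + ((1/5)*(-7))*(-98 + 56*(-12)) = -369 - 7*(-98 - 672)/5 = -369 - 7/5*(-770) = -369 + 1078 = 709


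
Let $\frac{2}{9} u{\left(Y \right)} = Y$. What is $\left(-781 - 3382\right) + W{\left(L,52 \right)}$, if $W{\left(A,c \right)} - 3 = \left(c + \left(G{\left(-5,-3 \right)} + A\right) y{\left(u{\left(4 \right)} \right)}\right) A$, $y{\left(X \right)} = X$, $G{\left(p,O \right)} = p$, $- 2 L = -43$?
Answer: $\frac{6687}{2} \approx 3343.5$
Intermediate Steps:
$L = \frac{43}{2}$ ($L = \left(- \frac{1}{2}\right) \left(-43\right) = \frac{43}{2} \approx 21.5$)
$u{\left(Y \right)} = \frac{9 Y}{2}$
$W{\left(A,c \right)} = 3 + A \left(-90 + c + 18 A\right)$ ($W{\left(A,c \right)} = 3 + \left(c + \left(-5 + A\right) \frac{9}{2} \cdot 4\right) A = 3 + \left(c + \left(-5 + A\right) 18\right) A = 3 + \left(c + \left(-90 + 18 A\right)\right) A = 3 + \left(-90 + c + 18 A\right) A = 3 + A \left(-90 + c + 18 A\right)$)
$\left(-781 - 3382\right) + W{\left(L,52 \right)} = \left(-781 - 3382\right) + \left(3 - 1935 + 18 \left(\frac{43}{2}\right)^{2} + \frac{43}{2} \cdot 52\right) = -4163 + \left(3 - 1935 + 18 \cdot \frac{1849}{4} + 1118\right) = -4163 + \left(3 - 1935 + \frac{16641}{2} + 1118\right) = -4163 + \frac{15013}{2} = \frac{6687}{2}$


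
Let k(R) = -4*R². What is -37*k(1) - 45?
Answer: 103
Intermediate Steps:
-37*k(1) - 45 = -(-148)*1² - 45 = -(-148) - 45 = -37*(-4) - 45 = 148 - 45 = 103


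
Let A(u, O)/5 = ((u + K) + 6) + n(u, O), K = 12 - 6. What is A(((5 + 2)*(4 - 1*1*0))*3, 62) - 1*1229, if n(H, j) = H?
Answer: -329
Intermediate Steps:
K = 6
A(u, O) = 60 + 10*u (A(u, O) = 5*(((u + 6) + 6) + u) = 5*(((6 + u) + 6) + u) = 5*((12 + u) + u) = 5*(12 + 2*u) = 60 + 10*u)
A(((5 + 2)*(4 - 1*1*0))*3, 62) - 1*1229 = (60 + 10*(((5 + 2)*(4 - 1*1*0))*3)) - 1*1229 = (60 + 10*((7*(4 - 1*0))*3)) - 1229 = (60 + 10*((7*(4 + 0))*3)) - 1229 = (60 + 10*((7*4)*3)) - 1229 = (60 + 10*(28*3)) - 1229 = (60 + 10*84) - 1229 = (60 + 840) - 1229 = 900 - 1229 = -329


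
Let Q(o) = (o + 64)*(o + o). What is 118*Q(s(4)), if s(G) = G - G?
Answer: 0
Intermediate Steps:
s(G) = 0
Q(o) = 2*o*(64 + o) (Q(o) = (64 + o)*(2*o) = 2*o*(64 + o))
118*Q(s(4)) = 118*(2*0*(64 + 0)) = 118*(2*0*64) = 118*0 = 0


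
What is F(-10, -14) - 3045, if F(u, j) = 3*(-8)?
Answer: -3069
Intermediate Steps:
F(u, j) = -24
F(-10, -14) - 3045 = -24 - 3045 = -3069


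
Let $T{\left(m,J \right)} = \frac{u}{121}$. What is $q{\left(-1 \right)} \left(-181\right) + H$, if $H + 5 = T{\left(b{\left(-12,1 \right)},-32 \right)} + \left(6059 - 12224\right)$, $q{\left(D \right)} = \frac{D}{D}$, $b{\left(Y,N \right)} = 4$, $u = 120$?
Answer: $- \frac{768351}{121} \approx -6350.0$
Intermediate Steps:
$T{\left(m,J \right)} = \frac{120}{121}$
$q{\left(D \right)} = 1$
$H = - \frac{746450}{121}$ ($H = -5 + \left(\frac{120}{121} + \left(6059 - 12224\right)\right) = -5 + \left(\frac{120}{121} - 6165\right) = -5 - \frac{745845}{121} = - \frac{746450}{121} \approx -6169.0$)
$q{\left(-1 \right)} \left(-181\right) + H = 1 \left(-181\right) - \frac{746450}{121} = -181 - \frac{746450}{121} = - \frac{768351}{121}$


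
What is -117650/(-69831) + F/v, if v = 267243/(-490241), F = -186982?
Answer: 2133725610823024/6220615311 ≈ 3.4301e+5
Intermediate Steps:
v = -267243/490241 (v = 267243*(-1/490241) = -267243/490241 ≈ -0.54513)
-117650/(-69831) + F/v = -117650/(-69831) - 186982/(-267243/490241) = -117650*(-1/69831) - 186982*(-490241/267243) = 117650/69831 + 91666242662/267243 = 2133725610823024/6220615311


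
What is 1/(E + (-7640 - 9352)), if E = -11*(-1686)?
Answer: 1/1554 ≈ 0.00064350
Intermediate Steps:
E = 18546
1/(E + (-7640 - 9352)) = 1/(18546 + (-7640 - 9352)) = 1/(18546 - 16992) = 1/1554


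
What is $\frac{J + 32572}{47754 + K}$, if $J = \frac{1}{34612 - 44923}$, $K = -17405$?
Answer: $\frac{335849891}{312928539} \approx 1.0732$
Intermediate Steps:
$J = - \frac{1}{10311}$ ($J = \frac{1}{-10311} = - \frac{1}{10311} \approx -9.6984 \cdot 10^{-5}$)
$\frac{J + 32572}{47754 + K} = \frac{- \frac{1}{10311} + 32572}{47754 - 17405} = \frac{335849891}{10311 \cdot 30349} = \frac{335849891}{10311} \cdot \frac{1}{30349} = \frac{335849891}{312928539}$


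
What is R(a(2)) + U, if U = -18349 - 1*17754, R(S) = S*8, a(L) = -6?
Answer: -36151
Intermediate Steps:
R(S) = 8*S
U = -36103 (U = -18349 - 17754 = -36103)
R(a(2)) + U = 8*(-6) - 36103 = -48 - 36103 = -36151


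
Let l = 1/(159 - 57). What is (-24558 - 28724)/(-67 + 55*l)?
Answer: 5434764/6779 ≈ 801.71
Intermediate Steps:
l = 1/102 ≈ 0.0098039
(-24558 - 28724)/(-67 + 55*l) = (-24558 - 28724)/(-67 + 55*(1/102)) = -53282/(-67 + 55/102) = -53282/(-6779/102) = -53282*(-102/6779) = 5434764/6779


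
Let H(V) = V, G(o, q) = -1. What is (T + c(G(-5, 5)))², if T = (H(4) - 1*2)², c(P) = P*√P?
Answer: (4 - I)² ≈ 15.0 - 8.0*I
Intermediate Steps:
c(P) = P^(3/2)
T = 4 (T = (4 - 1*2)² = (4 - 2)² = 2² = 4)
(T + c(G(-5, 5)))² = (4 + (-1)^(3/2))² = (4 - I)²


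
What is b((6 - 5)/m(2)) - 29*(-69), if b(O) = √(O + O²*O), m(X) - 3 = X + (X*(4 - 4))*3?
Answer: 2001 + √130/25 ≈ 2001.5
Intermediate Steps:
m(X) = 3 + X (m(X) = 3 + (X + (X*(4 - 4))*3) = 3 + (X + (X*0)*3) = 3 + (X + 0*3) = 3 + (X + 0) = 3 + X)
b(O) = √(O + O³)
b((6 - 5)/m(2)) - 29*(-69) = √((6 - 5)/(3 + 2) + ((6 - 5)/(3 + 2))³) - 29*(-69) = √(1/5 + (1/5)³) + 2001 = √(1*(⅕) + (1*(⅕))³) + 2001 = √(⅕ + (⅕)³) + 2001 = √(⅕ + 1/125) + 2001 = √(26/125) + 2001 = √130/25 + 2001 = 2001 + √130/25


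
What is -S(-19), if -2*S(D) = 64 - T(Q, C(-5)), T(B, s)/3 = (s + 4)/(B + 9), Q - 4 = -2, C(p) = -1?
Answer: 695/22 ≈ 31.591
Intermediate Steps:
Q = 2 (Q = 4 - 2 = 2)
T(B, s) = 3*(4 + s)/(9 + B) (T(B, s) = 3*((s + 4)/(B + 9)) = 3*((4 + s)/(9 + B)) = 3*(4 + s)/(9 + B))
S(D) = -695/22 (S(D) = -(64 - 3*(4 - 1)/(9 + 2))/2 = -(64 - 3*3/11)/2 = -(64 - 1*9/11)/2 = -(64 - 9/11)/2 = -1/2*695/11 = -695/22)
-S(-19) = -1*(-695/22) = 695/22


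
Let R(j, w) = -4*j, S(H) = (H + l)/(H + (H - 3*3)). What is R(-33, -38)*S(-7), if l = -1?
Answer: 1056/23 ≈ 45.913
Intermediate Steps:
S(H) = (-1 + H)/(-9 + 2*H) (S(H) = (H - 1)/(H + (H - 3*3)) = (-1 + H)/(H + (H - 9)) = (-1 + H)/(H + (-9 + H)) = (-1 + H)/(-9 + 2*H))
R(-33, -38)*S(-7) = (-4*(-33))*((-1 - 7)/(-9 + 2*(-7))) = 132*(-8/(-9 - 14)) = 132*(-8/(-23)) = 132*(-1/23*(-8)) = 132*(8/23) = 1056/23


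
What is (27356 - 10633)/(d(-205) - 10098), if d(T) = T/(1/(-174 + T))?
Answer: 16723/67597 ≈ 0.24739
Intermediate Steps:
d(T) = T*(-174 + T)
(27356 - 10633)/(d(-205) - 10098) = (27356 - 10633)/(-205*(-174 - 205) - 10098) = 16723/(-205*(-379) - 10098) = 16723/(77695 - 10098) = 16723/67597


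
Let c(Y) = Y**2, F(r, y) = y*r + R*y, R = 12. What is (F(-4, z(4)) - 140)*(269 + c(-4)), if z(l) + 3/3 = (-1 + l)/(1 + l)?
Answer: -40812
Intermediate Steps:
z(l) = -1 + (-1 + l)/(1 + l)
F(r, y) = 12*y + r*y (F(r, y) = y*r + 12*y = r*y + 12*y = 12*y + r*y)
(F(-4, z(4)) - 140)*(269 + c(-4)) = ((-2/(1 + 4))*(12 - 4) - 140)*(269 + (-4)**2) = (-2/5*8 - 140)*(269 + 16) = (-2*1/5*8 - 140)*285 = (-2/5*8 - 140)*285 = (-16/5 - 140)*285 = -716/5*285 = -40812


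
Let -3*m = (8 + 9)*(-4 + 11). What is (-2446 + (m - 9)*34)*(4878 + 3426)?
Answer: -34051936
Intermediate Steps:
m = -119/3 (m = -(8 + 9)*(-4 + 11)/3 = -17*7/3 = -1/3*119 = -119/3 ≈ -39.667)
(-2446 + (m - 9)*34)*(4878 + 3426) = (-2446 + (-119/3 - 9)*34)*(4878 + 3426) = (-2446 - 146/3*34)*8304 = (-2446 - 4964/3)*8304 = -12302/3*8304 = -34051936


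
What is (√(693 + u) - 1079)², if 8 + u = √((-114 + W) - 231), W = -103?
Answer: (1079 - √(685 + 8*I*√7))² ≈ 1.1084e+6 - 851.0*I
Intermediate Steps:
u = -8 + 8*I*√7 (u = -8 + √((-114 - 103) - 231) = -8 + √(-217 - 231) = -8 + √(-448) = -8 + 8*I*√7 ≈ -8.0 + 21.166*I)
(√(693 + u) - 1079)² = (√(693 + (-8 + 8*I*√7)) - 1079)² = (√(685 + 8*I*√7) - 1079)² = (-1079 + √(685 + 8*I*√7))²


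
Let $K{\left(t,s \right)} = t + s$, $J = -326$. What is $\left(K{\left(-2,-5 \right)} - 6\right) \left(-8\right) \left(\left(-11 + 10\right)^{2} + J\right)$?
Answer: $-33800$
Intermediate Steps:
$K{\left(t,s \right)} = s + t$
$\left(K{\left(-2,-5 \right)} - 6\right) \left(-8\right) \left(\left(-11 + 10\right)^{2} + J\right) = \left(\left(-5 - 2\right) - 6\right) \left(-8\right) \left(\left(-11 + 10\right)^{2} - 326\right) = \left(-7 - 6\right) \left(-8\right) \left(\left(-1\right)^{2} - 326\right) = \left(-13\right) \left(-8\right) \left(1 - 326\right) = 104 \left(-325\right) = -33800$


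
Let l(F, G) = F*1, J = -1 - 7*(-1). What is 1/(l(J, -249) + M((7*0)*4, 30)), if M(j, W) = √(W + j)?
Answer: 1 - √30/6 ≈ 0.087129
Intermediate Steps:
J = 6 (J = -1 + 7 = 6)
l(F, G) = F
1/(l(J, -249) + M((7*0)*4, 30)) = 1/(6 + √(30 + (7*0)*4)) = 1/(6 + √(30 + 0*4)) = 1/(6 + √(30 + 0)) = 1/(6 + √30)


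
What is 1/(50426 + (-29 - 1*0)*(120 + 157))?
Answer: 1/42393 ≈ 2.3589e-5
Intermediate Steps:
1/(50426 + (-29 - 1*0)*(120 + 157)) = 1/(50426 + (-29 + 0)*277) = 1/(50426 - 29*277) = 1/(50426 - 8033) = 1/42393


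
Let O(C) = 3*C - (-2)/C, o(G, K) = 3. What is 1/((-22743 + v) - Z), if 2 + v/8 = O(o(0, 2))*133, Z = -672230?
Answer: 3/1979269 ≈ 1.5157e-6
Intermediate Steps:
O(C) = 2/C + 3*C (O(C) = 3*C + 2/C = 2/C + 3*C)
v = 30808/3 (v = -16 + 8*((2/3 + 3*3)*133) = -16 + 8*((2*(1/3) + 9)*133) = -16 + 8*((2/3 + 9)*133) = -16 + 8*((29/3)*133) = -16 + 8*(3857/3) = -16 + 30856/3 = 30808/3 ≈ 10269.)
1/((-22743 + v) - Z) = 1/((-22743 + 30808/3) - 1*(-672230)) = 1/(-37421/3 + 672230) = 1/(1979269/3) = 3/1979269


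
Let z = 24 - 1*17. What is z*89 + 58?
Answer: 681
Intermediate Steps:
z = 7 (z = 24 - 17 = 7)
z*89 + 58 = 7*89 + 58 = 623 + 58 = 681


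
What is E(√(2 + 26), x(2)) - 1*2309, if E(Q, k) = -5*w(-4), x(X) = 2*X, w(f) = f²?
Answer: -2389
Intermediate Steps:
E(Q, k) = -80 (E(Q, k) = -5*(-4)² = -5*16 = -80)
E(√(2 + 26), x(2)) - 1*2309 = -80 - 1*2309 = -80 - 2309 = -2389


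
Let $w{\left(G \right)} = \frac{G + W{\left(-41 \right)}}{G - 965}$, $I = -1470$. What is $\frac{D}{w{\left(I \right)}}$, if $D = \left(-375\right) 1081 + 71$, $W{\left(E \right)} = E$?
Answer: $- \frac{986915240}{1511} \approx -6.5315 \cdot 10^{5}$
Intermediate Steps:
$w{\left(G \right)} = \frac{-41 + G}{-965 + G}$ ($w{\left(G \right)} = \frac{G - 41}{G - 965} = \frac{-41 + G}{-965 + G}$)
$D = -405304$ ($D = -405375 + 71 = -405304$)
$\frac{D}{w{\left(I \right)}} = - \frac{405304}{\frac{1}{-965 - 1470} \left(-41 - 1470\right)} = - \frac{405304}{\frac{1}{-2435} \left(-1511\right)} = - \frac{405304}{\left(- \frac{1}{2435}\right) \left(-1511\right)} = - \frac{405304}{\frac{1511}{2435}} = \left(-405304\right) \frac{2435}{1511} = - \frac{986915240}{1511}$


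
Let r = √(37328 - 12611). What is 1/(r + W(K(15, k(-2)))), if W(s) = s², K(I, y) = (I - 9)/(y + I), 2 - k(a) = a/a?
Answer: -192/33746917 + 4096*√24717/101240751 ≈ 0.0063550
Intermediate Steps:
k(a) = 1 (k(a) = 2 - a/a = 2 - 1*1 = 2 - 1 = 1)
K(I, y) = (-9 + I)/(I + y)
r = √24717 ≈ 157.22
1/(r + W(K(15, k(-2)))) = 1/(√24717 + ((-9 + 15)/(15 + 1))²) = 1/(√24717 + (6/16)²) = 1/(√24717 + ((1/16)*6)²) = 1/(√24717 + (3/8)²) = 1/(√24717 + 9/64) = 1/(9/64 + √24717)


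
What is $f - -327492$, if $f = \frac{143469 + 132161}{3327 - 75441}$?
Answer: $\frac{11808241229}{36057} \approx 3.2749 \cdot 10^{5}$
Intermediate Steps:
$f = - \frac{137815}{36057}$ ($f = \frac{275630}{-72114} = 275630 \left(- \frac{1}{72114}\right) = - \frac{137815}{36057} \approx -3.8221$)
$f - -327492 = - \frac{137815}{36057} - -327492 = - \frac{137815}{36057} + 327492 = \frac{11808241229}{36057}$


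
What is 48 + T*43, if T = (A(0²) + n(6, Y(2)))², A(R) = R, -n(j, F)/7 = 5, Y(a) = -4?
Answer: 52723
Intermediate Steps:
n(j, F) = -35 (n(j, F) = -7*5 = -35)
T = 1225 (T = (0² - 35)² = (0 - 35)² = (-35)² = 1225)
48 + T*43 = 48 + 1225*43 = 48 + 52675 = 52723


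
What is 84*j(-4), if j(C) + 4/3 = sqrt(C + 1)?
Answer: -112 + 84*I*sqrt(3) ≈ -112.0 + 145.49*I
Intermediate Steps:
j(C) = -4/3 + sqrt(1 + C) (j(C) = -4/3 + sqrt(C + 1) = -4/3 + sqrt(1 + C))
84*j(-4) = 84*(-4/3 + sqrt(1 - 4)) = 84*(-4/3 + sqrt(-3)) = 84*(-4/3 + I*sqrt(3)) = -112 + 84*I*sqrt(3)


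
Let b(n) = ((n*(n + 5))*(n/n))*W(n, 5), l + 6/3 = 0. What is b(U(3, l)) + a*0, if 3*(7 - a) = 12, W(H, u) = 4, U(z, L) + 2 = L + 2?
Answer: -24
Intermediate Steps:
l = -2 (l = -2 + 0 = -2)
U(z, L) = L (U(z, L) = -2 + (L + 2) = -2 + (2 + L) = L)
a = 3 (a = 7 - 1/3*12 = 7 - 4 = 3)
b(n) = 4*n*(5 + n) (b(n) = ((n*(n + 5))*(n/n))*4 = ((n*(5 + n))*1)*4 = (n*(5 + n))*4 = 4*n*(5 + n))
b(U(3, l)) + a*0 = 4*(-2)*(5 - 2) + 3*0 = 4*(-2)*3 + 0 = -24 + 0 = -24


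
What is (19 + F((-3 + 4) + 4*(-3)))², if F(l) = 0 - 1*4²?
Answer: 9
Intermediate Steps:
F(l) = -16 (F(l) = 0 - 1*16 = 0 - 16 = -16)
(19 + F((-3 + 4) + 4*(-3)))² = (19 - 16)² = 3² = 9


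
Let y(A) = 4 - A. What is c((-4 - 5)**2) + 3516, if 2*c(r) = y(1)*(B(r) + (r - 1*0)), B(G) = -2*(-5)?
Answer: 7305/2 ≈ 3652.5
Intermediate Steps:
B(G) = 10
c(r) = 15 + 3*r/2 (c(r) = ((4 - 1*1)*(10 + (r - 1*0)))/2 = ((4 - 1)*(10 + (r + 0)))/2 = (3*(10 + r))/2 = (30 + 3*r)/2 = 15 + 3*r/2)
c((-4 - 5)**2) + 3516 = (15 + 3*(-4 - 5)**2/2) + 3516 = (15 + (3/2)*(-9)**2) + 3516 = (15 + (3/2)*81) + 3516 = (15 + 243/2) + 3516 = 273/2 + 3516 = 7305/2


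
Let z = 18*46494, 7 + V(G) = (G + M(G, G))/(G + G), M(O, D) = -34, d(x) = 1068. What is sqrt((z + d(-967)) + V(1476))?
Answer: sqrt(50709593309)/246 ≈ 915.40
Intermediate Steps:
V(G) = -7 + (-34 + G)/(2*G) (V(G) = -7 + (G - 34)/(G + G) = -7 + (-34 + G)/((2*G)) = -7 + (-34 + G)*(1/(2*G)) = -7 + (-34 + G)/(2*G))
z = 836892
sqrt((z + d(-967)) + V(1476)) = sqrt((836892 + 1068) + (-13/2 - 17/1476)) = sqrt(837960 + (-13/2 - 17*1/1476)) = sqrt(837960 + (-13/2 - 17/1476)) = sqrt(837960 - 9611/1476) = sqrt(1236819349/1476) = sqrt(50709593309)/246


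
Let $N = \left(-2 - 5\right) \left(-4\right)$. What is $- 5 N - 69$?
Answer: $-209$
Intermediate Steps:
$N = 28$ ($N = \left(-7\right) \left(-4\right) = 28$)
$- 5 N - 69 = \left(-5\right) 28 - 69 = -140 - 69 = -209$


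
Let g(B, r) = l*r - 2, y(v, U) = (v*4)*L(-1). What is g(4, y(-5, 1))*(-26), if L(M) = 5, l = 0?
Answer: 52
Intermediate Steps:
y(v, U) = 20*v (y(v, U) = (v*4)*5 = (4*v)*5 = 20*v)
g(B, r) = -2 (g(B, r) = 0*r - 2 = 0 - 2 = -2)
g(4, y(-5, 1))*(-26) = -2*(-26) = 52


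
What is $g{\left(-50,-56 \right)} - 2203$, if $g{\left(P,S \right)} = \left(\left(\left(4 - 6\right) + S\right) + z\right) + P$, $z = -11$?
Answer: $-2322$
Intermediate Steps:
$g{\left(P,S \right)} = -13 + P + S$ ($g{\left(P,S \right)} = \left(\left(\left(4 - 6\right) + S\right) - 11\right) + P = \left(\left(-2 + S\right) - 11\right) + P = \left(-13 + S\right) + P = -13 + P + S$)
$g{\left(-50,-56 \right)} - 2203 = \left(-13 - 50 - 56\right) - 2203 = -119 - 2203 = -2322$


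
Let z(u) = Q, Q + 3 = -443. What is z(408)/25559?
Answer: -446/25559 ≈ -0.017450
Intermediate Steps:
Q = -446 (Q = -3 - 443 = -446)
z(u) = -446
z(408)/25559 = -446/25559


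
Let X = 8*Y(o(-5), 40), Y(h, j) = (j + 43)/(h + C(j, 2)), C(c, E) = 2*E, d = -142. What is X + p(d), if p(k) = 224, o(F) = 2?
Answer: 1004/3 ≈ 334.67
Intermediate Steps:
Y(h, j) = (43 + j)/(4 + h) (Y(h, j) = (j + 43)/(h + 2*2) = (43 + j)/(h + 4) = (43 + j)/(4 + h))
X = 332/3 (X = 8*((43 + 40)/(4 + 2)) = 8*(83/6) = 332/3 ≈ 110.67)
X + p(d) = 332/3 + 224 = 1004/3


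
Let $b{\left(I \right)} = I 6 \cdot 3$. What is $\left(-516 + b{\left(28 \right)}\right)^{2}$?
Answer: $144$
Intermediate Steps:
$b{\left(I \right)} = 18 I$ ($b{\left(I \right)} = 6 I 3 = 18 I$)
$\left(-516 + b{\left(28 \right)}\right)^{2} = \left(-516 + 18 \cdot 28\right)^{2} = \left(-516 + 504\right)^{2} = \left(-12\right)^{2} = 144$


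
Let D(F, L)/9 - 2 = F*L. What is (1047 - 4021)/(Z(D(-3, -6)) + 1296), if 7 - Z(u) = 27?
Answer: -1487/638 ≈ -2.3307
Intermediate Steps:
D(F, L) = 18 + 9*F*L (D(F, L) = 18 + 9*(F*L) = 18 + 9*F*L)
Z(u) = -20 (Z(u) = 7 - 1*27 = 7 - 27 = -20)
(1047 - 4021)/(Z(D(-3, -6)) + 1296) = (1047 - 4021)/(-20 + 1296) = -2974/1276 = -2974*1/1276 = -1487/638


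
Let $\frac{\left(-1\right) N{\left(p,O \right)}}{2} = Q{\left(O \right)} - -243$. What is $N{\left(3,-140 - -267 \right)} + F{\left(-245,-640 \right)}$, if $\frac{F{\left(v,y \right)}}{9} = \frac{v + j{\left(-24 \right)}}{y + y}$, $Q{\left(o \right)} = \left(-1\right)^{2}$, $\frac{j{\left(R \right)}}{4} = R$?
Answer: $- \frac{621571}{1280} \approx -485.6$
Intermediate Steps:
$j{\left(R \right)} = 4 R$
$Q{\left(o \right)} = 1$
$F{\left(v,y \right)} = \frac{9 \left(-96 + v\right)}{2 y}$ ($F{\left(v,y \right)} = 9 \frac{v + 4 \left(-24\right)}{y + y} = 9 \frac{v - 96}{2 y} = 9 \left(-96 + v\right) \frac{1}{2 y} = 9 \frac{-96 + v}{2 y} = \frac{9 \left(-96 + v\right)}{2 y}$)
$N{\left(p,O \right)} = -488$ ($N{\left(p,O \right)} = - 2 \left(1 - -243\right) = - 2 \left(1 + 243\right) = \left(-2\right) 244 = -488$)
$N{\left(3,-140 - -267 \right)} + F{\left(-245,-640 \right)} = -488 + \frac{9 \left(-96 - 245\right)}{2 \left(-640\right)} = -488 + \frac{9}{2} \left(- \frac{1}{640}\right) \left(-341\right) = -488 + \frac{3069}{1280} = - \frac{621571}{1280}$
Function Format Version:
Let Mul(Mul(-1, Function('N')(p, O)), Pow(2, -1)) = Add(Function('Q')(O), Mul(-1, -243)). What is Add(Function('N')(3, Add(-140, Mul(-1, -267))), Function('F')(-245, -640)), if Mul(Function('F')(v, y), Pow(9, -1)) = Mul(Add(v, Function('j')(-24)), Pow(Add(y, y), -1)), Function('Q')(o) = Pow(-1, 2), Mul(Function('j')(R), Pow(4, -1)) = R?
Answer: Rational(-621571, 1280) ≈ -485.60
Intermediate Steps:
Function('j')(R) = Mul(4, R)
Function('Q')(o) = 1
Function('F')(v, y) = Mul(Rational(9, 2), Pow(y, -1), Add(-96, v)) (Function('F')(v, y) = Mul(9, Mul(Add(v, Mul(4, -24)), Pow(Add(y, y), -1))) = Mul(9, Mul(Add(v, -96), Pow(Mul(2, y), -1))) = Mul(9, Mul(Add(-96, v), Mul(Rational(1, 2), Pow(y, -1)))) = Mul(9, Mul(Rational(1, 2), Pow(y, -1), Add(-96, v))) = Mul(Rational(9, 2), Pow(y, -1), Add(-96, v)))
Function('N')(p, O) = -488 (Function('N')(p, O) = Mul(-2, Add(1, Mul(-1, -243))) = Mul(-2, Add(1, 243)) = Mul(-2, 244) = -488)
Add(Function('N')(3, Add(-140, Mul(-1, -267))), Function('F')(-245, -640)) = Add(-488, Mul(Rational(9, 2), Pow(-640, -1), Add(-96, -245))) = Add(-488, Mul(Rational(9, 2), Rational(-1, 640), -341)) = Add(-488, Rational(3069, 1280)) = Rational(-621571, 1280)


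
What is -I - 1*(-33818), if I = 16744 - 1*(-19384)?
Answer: -2310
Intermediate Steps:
I = 36128 (I = 16744 + 19384 = 36128)
-I - 1*(-33818) = -1*36128 - 1*(-33818) = -36128 + 33818 = -2310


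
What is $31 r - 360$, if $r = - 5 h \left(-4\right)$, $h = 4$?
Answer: $2120$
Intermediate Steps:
$r = 80$ ($r = \left(-5\right) 4 \left(-4\right) = \left(-20\right) \left(-4\right) = 80$)
$31 r - 360 = 31 \cdot 80 - 360 = 2480 - 360 = 2120$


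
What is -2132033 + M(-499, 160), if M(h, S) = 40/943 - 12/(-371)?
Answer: -745898114993/349853 ≈ -2.1320e+6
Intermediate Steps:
M(h, S) = 26156/349853 (M(h, S) = 40*(1/943) - 12*(-1/371) = 40/943 + 12/371 = 26156/349853)
-2132033 + M(-499, 160) = -2132033 + 26156/349853 = -745898114993/349853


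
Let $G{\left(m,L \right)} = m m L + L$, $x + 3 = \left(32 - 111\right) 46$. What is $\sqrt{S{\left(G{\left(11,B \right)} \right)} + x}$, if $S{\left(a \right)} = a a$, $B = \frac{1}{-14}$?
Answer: $\frac{6 i \sqrt{4847}}{7} \approx 59.675 i$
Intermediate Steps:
$x = -3637$ ($x = -3 + \left(32 - 111\right) 46 = -3 - 3634 = -3637$)
$B = - \frac{1}{14} \approx -0.071429$
$G{\left(m,L \right)} = L + L m^{2}$ ($G{\left(m,L \right)} = m^{2} L + L = L m^{2} + L = L + L m^{2}$)
$S{\left(a \right)} = a^{2}$
$\sqrt{S{\left(G{\left(11,B \right)} \right)} + x} = \sqrt{\left(- \frac{1 + 11^{2}}{14}\right)^{2} - 3637} = \sqrt{\left(- \frac{1 + 121}{14}\right)^{2} - 3637} = \sqrt{\left(\left(- \frac{1}{14}\right) 122\right)^{2} - 3637} = \sqrt{\left(- \frac{61}{7}\right)^{2} - 3637} = \sqrt{\frac{3721}{49} - 3637} = \sqrt{- \frac{174492}{49}} = \frac{6 i \sqrt{4847}}{7}$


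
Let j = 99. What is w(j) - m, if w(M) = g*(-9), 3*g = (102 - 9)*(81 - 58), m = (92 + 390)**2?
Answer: -238741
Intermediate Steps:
m = 232324 (m = 482**2 = 232324)
g = 713 (g = ((102 - 9)*(81 - 58))/3 = (93*23)/3 = (1/3)*2139 = 713)
w(M) = -6417 (w(M) = 713*(-9) = -6417)
w(j) - m = -6417 - 1*232324 = -6417 - 232324 = -238741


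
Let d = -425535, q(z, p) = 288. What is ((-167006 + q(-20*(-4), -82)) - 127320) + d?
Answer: -719573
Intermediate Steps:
((-167006 + q(-20*(-4), -82)) - 127320) + d = ((-167006 + 288) - 127320) - 425535 = (-166718 - 127320) - 425535 = -294038 - 425535 = -719573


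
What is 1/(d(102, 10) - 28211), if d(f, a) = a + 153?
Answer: -1/28048 ≈ -3.5653e-5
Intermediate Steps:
d(f, a) = 153 + a
1/(d(102, 10) - 28211) = 1/((153 + 10) - 28211) = 1/(163 - 28211) = 1/(-28048) = -1/28048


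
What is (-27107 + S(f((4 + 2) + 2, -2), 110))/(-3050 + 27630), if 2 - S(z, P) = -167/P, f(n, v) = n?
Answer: -2981383/2703800 ≈ -1.1027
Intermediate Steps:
S(z, P) = 2 + 167/P (S(z, P) = 2 - (-167)/P = 2 + 167/P)
(-27107 + S(f((4 + 2) + 2, -2), 110))/(-3050 + 27630) = (-27107 + (2 + 167/110))/(-3050 + 27630) = (-27107 + (2 + 167*(1/110)))/24580 = (-27107 + (2 + 167/110))*(1/24580) = (-27107 + 387/110)*(1/24580) = -2981383/110*1/24580 = -2981383/2703800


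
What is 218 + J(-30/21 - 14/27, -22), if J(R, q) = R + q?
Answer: 36676/189 ≈ 194.05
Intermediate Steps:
218 + J(-30/21 - 14/27, -22) = 218 + ((-30/21 - 14/27) - 22) = 218 + ((-30*1/21 - 14*1/27) - 22) = 218 + ((-10/7 - 14/27) - 22) = 218 + (-368/189 - 22) = 218 - 4526/189 = 36676/189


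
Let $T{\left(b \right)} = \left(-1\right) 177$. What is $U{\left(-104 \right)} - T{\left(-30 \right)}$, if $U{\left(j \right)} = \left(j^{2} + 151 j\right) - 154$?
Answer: $-4865$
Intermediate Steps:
$U{\left(j \right)} = -154 + j^{2} + 151 j$
$T{\left(b \right)} = -177$
$U{\left(-104 \right)} - T{\left(-30 \right)} = \left(-154 + \left(-104\right)^{2} + 151 \left(-104\right)\right) - -177 = \left(-154 + 10816 - 15704\right) + 177 = -5042 + 177 = -4865$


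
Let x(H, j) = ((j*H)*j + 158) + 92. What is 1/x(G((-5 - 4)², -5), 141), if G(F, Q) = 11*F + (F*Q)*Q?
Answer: 1/57973246 ≈ 1.7249e-8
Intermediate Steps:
G(F, Q) = 11*F + F*Q²
x(H, j) = 250 + H*j² (x(H, j) = ((H*j)*j + 158) + 92 = (H*j² + 158) + 92 = (158 + H*j²) + 92 = 250 + H*j²)
1/x(G((-5 - 4)², -5), 141) = 1/(250 + ((-5 - 4)²*(11 + (-5)²))*141²) = 1/(250 + ((-9)²*(11 + 25))*19881) = 1/(250 + (81*36)*19881) = 1/(250 + 2916*19881) = 1/(250 + 57972996) = 1/57973246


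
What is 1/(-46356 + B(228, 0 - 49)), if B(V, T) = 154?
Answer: -1/46202 ≈ -2.1644e-5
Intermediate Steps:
1/(-46356 + B(228, 0 - 49)) = 1/(-46356 + 154) = 1/(-46202) = -1/46202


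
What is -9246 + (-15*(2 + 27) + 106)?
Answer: -9575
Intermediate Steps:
-9246 + (-15*(2 + 27) + 106) = -9246 + (-15*29 + 106) = -9246 + (-435 + 106) = -9246 - 329 = -9575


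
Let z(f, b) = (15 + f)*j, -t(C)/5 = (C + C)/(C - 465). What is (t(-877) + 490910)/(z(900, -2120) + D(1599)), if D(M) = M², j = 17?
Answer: 329396225/1726050876 ≈ 0.19084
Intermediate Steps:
t(C) = -10*C/(-465 + C) (t(C) = -5*(C + C)/(C - 465) = -5*2*C/(-465 + C) = -10*C/(-465 + C))
z(f, b) = 255 + 17*f (z(f, b) = (15 + f)*17 = 255 + 17*f)
(t(-877) + 490910)/(z(900, -2120) + D(1599)) = (-10*(-877)/(-465 - 877) + 490910)/((255 + 17*900) + 1599²) = (-10*(-877)/(-1342) + 490910)/((255 + 15300) + 2556801) = (-10*(-877)*(-1/1342) + 490910)/(15555 + 2556801) = (-4385/671 + 490910)/2572356 = (329396225/671)*(1/2572356) = 329396225/1726050876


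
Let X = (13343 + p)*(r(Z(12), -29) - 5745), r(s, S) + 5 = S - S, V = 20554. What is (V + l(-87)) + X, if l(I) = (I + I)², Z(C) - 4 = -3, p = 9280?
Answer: -130031420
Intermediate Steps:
Z(C) = 1 (Z(C) = 4 - 3 = 1)
r(s, S) = -5 (r(s, S) = -5 + (S - S) = -5 + 0 = -5)
l(I) = 4*I² (l(I) = (2*I)² = 4*I²)
X = -130082250 (X = (13343 + 9280)*(-5 - 5745) = 22623*(-5750) = -130082250)
(V + l(-87)) + X = (20554 + 4*(-87)²) - 130082250 = (20554 + 4*7569) - 130082250 = (20554 + 30276) - 130082250 = 50830 - 130082250 = -130031420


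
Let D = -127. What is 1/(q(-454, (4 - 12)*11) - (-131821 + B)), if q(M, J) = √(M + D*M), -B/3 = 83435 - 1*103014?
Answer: 18271/1335303463 - 3*√1589/2670606926 ≈ 1.3638e-5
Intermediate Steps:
B = 58737 (B = -3*(83435 - 1*103014) = -3*(83435 - 103014) = -3*(-19579) = 58737)
q(M, J) = 3*√14*√(-M) (q(M, J) = √(M - 127*M) = √(-126*M) = 3*√14*√(-M))
1/(q(-454, (4 - 12)*11) - (-131821 + B)) = 1/(3*√14*√(-1*(-454)) - (-131821 + 58737)) = 1/(3*√14*√454 - 1*(-73084)) = 1/(6*√1589 + 73084) = 1/(73084 + 6*√1589)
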